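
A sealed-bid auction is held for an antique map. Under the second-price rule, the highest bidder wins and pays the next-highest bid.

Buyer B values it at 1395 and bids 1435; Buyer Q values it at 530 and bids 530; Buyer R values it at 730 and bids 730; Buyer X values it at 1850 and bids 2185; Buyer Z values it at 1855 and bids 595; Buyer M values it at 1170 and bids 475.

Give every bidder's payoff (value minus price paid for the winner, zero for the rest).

Sorted high to low: Buyer X 2185; Buyer B 1435; Buyer R 730; Buyer Z 595; Buyer Q 530; Buyer M 475.
Buyer X has the top bid and wins; the price is the second-highest bid, 1435.
Buyer X's payoff = 1850 − 1435 = 415. All other bidders lose, so their payoff is 0.

Buyer B 0, Buyer Q 0, Buyer R 0, Buyer X 415, Buyer Z 0, Buyer M 0.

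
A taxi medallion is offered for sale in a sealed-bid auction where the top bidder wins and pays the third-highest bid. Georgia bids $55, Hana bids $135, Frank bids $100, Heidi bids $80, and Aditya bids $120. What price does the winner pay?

Bids in descending order: Hana $135; Aditya $120; Frank $100; Heidi $80; Georgia $55.
Hana is the highest bidder, so Hana wins.
Under the third-price rule, the price is the third-highest bid: $100.

$100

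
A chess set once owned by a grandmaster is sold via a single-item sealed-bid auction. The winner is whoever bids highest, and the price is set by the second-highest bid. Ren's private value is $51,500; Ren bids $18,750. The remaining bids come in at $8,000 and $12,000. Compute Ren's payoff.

Payoff = $39,500.

Highest competing bid: $12,000.
Ren's bid $18,750 is the highest overall, so Ren wins and pays the second-highest bid, $12,000.
Payoff = value − price = $51,500 − $12,000 = $39,500.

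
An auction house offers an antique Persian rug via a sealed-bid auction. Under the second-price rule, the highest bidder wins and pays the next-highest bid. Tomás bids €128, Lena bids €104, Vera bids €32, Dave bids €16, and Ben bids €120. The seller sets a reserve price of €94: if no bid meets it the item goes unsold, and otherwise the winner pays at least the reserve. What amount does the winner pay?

Bids in descending order: Tomás €128; Ben €120; Lena €104; Vera €32; Dave €16.
Tomás has the highest bid, so Tomás wins.
The second-highest bid is €120, which exceeds the reserve, so that sets the price.

The winner pays €120.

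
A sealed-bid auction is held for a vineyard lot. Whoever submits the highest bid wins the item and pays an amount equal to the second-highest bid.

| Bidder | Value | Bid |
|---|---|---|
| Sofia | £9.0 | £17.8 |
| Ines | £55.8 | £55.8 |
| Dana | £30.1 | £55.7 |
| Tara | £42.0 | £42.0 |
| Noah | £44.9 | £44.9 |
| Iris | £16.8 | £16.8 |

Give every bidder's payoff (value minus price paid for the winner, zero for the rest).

Payoffs: Sofia £0.0, Ines £0.1, Dana £0.0, Tara £0.0, Noah £0.0, Iris £0.0.

Ranking the bids: Ines £55.8; Dana £55.7; Noah £44.9; Tara £42.0; Sofia £17.8; Iris £16.8.
Ines has the top bid and wins; the price is the second-highest bid, £55.7.
Ines's payoff = £55.8 − £55.7 = £0.1. All other bidders lose, so their payoff is 0.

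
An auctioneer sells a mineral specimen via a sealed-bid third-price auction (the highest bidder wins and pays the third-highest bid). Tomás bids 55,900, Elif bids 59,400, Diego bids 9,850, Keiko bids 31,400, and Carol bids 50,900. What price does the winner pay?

Bids in descending order: Elif 59,400 > Tomás 55,900 > Carol 50,900 > Keiko 31,400 > Diego 9,850.
Elif is the highest bidder, so Elif wins.
Under the third-price rule, the price is the third-highest bid: 50,900.

The winner pays 50,900.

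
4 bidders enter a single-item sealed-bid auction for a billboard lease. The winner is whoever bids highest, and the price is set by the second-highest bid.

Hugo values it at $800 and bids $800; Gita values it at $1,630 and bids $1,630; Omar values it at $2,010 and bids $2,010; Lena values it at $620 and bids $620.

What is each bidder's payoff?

Hugo $0, Gita $0, Omar $380, Lena $0.

Sorted high to low: Omar $2,010; Gita $1,630; Hugo $800; Lena $620.
Omar has the top bid and wins; the price is the second-highest bid, $1,630.
Omar's payoff = $2,010 − $1,630 = $380. All other bidders lose, so their payoff is 0.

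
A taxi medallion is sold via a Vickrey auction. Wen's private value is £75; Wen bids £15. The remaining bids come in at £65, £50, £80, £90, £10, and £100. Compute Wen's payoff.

£0

Highest competing bid: £100.
Wen's bid £15 is not the highest, so Wen loses, pays nothing, and earns zero payoff.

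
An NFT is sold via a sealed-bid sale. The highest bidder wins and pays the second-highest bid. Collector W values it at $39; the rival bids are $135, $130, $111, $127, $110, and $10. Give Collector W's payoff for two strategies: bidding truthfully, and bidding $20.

Truthful: $0; alternative: $0.

The highest competing bid is $135.
Bidding truthfully at $39: the top bid is $135 (a rival), so Collector W loses. Payoff = $0.
Bidding $20: the top bid is $135 (a rival), so Collector W loses. Payoff = $0.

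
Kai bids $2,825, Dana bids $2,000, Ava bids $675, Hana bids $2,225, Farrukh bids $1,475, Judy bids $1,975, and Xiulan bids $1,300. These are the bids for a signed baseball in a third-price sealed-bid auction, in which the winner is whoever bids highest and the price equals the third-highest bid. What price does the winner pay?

Sorted high to low: Kai $2,825; Hana $2,225; Dana $2,000; Judy $1,975; Farrukh $1,475; Xiulan $1,300; Ava $675.
Kai is the highest bidder, so Kai wins.
Under the third-price rule, the price is the third-highest bid: $2,000.

$2,000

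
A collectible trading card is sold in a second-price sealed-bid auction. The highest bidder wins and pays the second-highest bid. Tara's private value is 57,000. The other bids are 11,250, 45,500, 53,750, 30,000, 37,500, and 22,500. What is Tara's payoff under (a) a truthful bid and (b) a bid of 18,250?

The highest competing bid is 53,750.
Bidding truthfully at 57,000: Tara has the top bid, wins, and pays the second-highest bid 53,750. Payoff = 57,000 − 53,750 = 3,250.
Bidding 18,250: the top bid is 53,750 (a rival), so Tara loses. Payoff = 0.

Truthful: 3,250; alternative: 0.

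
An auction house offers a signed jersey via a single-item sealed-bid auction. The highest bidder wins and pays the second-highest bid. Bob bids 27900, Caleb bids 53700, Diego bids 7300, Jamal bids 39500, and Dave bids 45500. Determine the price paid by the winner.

Sorted high to low: Caleb 53700 > Dave 45500 > Jamal 39500 > Bob 27900 > Diego 7300.
Caleb has the highest bid, so Caleb wins.
The second-highest bid is 45500, so that is what Caleb pays.

45500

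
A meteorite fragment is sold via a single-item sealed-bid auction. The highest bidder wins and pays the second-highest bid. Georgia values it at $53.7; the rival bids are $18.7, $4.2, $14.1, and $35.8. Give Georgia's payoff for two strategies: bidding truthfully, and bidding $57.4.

(a) $17.9  (b) $17.9

The highest competing bid is $35.8.
Bidding truthfully at $53.7: Georgia has the top bid, wins, and pays the second-highest bid $35.8. Payoff = $53.7 − $35.8 = $17.9.
Bidding $57.4: Georgia has the top bid, wins, and pays the second-highest bid $35.8. Payoff = $53.7 − $35.8 = $17.9.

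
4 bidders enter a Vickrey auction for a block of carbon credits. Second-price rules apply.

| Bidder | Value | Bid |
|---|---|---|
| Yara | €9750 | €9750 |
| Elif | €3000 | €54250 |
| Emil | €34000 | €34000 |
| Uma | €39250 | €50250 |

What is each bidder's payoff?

Payoffs: Yara €0, Elif -€47250, Emil €0, Uma €0.

Ordered from highest: Elif €54250 > Uma €50250 > Emil €34000 > Yara €9750.
Elif has the top bid and wins; the price is the second-highest bid, €50250.
Elif's payoff = €3000 − €50250 = -€47250. All other bidders lose, so their payoff is 0.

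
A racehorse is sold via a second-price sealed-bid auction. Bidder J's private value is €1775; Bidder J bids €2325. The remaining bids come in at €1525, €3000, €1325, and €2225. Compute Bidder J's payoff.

Highest competing bid: €3000.
Bidder J's bid €2325 is not the highest, so Bidder J loses, pays nothing, and earns zero payoff.

Bidder J's payoff: €0.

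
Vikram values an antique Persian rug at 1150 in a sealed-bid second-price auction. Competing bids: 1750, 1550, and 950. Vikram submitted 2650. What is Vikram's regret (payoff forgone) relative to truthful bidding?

The highest competing bid is 1750.
Bidding truthfully at 1150: the top bid is 1750 (a rival), so Vikram loses. Payoff = 0.
Bidding 2650: Vikram has the top bid, wins, and pays the second-highest bid 1750. Payoff = 1150 − 1750 = -600.
Regret = truthful payoff − actual payoff = 0 − -600 = 600.

600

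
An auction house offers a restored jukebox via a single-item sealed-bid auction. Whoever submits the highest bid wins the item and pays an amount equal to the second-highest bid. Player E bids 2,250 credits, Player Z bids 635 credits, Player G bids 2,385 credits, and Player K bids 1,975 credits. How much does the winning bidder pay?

The winner pays 2,250 credits.

Bids in descending order: Player G 2,385 credits; Player E 2,250 credits; Player K 1,975 credits; Player Z 635 credits.
Player G has the highest bid, so Player G wins.
The second-highest bid is 2,250 credits, so that is what Player G pays.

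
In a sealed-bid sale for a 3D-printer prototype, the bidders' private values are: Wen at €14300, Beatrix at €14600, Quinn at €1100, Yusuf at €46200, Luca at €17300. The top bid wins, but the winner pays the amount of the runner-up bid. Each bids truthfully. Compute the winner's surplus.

Ordered from highest: Yusuf €46200, then Luca €17300, then Beatrix €14600, then Wen €14300, then Quinn €1100.
Yusuf wins with the top bid and pays the second-highest, €17300.
Surplus = €46200 − €17300 = €28900.

€28900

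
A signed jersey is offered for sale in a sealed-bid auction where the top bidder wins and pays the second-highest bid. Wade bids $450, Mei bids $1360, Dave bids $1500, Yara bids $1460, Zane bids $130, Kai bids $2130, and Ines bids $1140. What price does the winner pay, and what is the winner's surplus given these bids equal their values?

Ordered from highest: Kai $2130, then Dave $1500, then Yara $1460, then Mei $1360, then Ines $1140, then Wade $450, then Zane $130.
Kai is the highest bidder, so Kai wins.
Under the second-price rule, the price is the second-highest bid: $1500.
Surplus = $2130 − $1500 = $630.

Price $1500; surplus $630.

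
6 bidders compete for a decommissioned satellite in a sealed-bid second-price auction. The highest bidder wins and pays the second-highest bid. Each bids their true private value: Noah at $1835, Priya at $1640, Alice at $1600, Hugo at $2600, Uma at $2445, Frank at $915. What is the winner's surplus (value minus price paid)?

Winner's surplus: $155.

Ordered from highest: Hugo $2600 > Uma $2445 > Noah $1835 > Priya $1640 > Alice $1600 > Frank $915.
Hugo wins with the top bid and pays the second-highest, $2445.
Surplus = $2600 − $2445 = $155.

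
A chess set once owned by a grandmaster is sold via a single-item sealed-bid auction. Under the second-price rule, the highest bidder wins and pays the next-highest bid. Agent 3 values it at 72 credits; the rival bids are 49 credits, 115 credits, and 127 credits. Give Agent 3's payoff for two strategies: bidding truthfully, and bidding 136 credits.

Truthful: 0 credits; alternative: -55 credits.

The highest competing bid is 127 credits.
Bidding truthfully at 72 credits: the top bid is 127 credits (a rival), so Agent 3 loses. Payoff = 0 credits.
Bidding 136 credits: Agent 3 has the top bid, wins, and pays the second-highest bid 127 credits. Payoff = 72 credits − 127 credits = -55 credits.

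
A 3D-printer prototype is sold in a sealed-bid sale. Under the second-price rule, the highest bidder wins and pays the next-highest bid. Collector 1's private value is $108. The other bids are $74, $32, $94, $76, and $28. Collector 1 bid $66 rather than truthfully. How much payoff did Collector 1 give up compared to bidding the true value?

The highest competing bid is $94.
Bidding truthfully at $108: Collector 1 has the top bid, wins, and pays the second-highest bid $94. Payoff = $108 − $94 = $14.
Bidding $66: the top bid is $94 (a rival), so Collector 1 loses. Payoff = $0.
Regret = truthful payoff − actual payoff = $14 − $0 = $14.

Payoff forgone: $14.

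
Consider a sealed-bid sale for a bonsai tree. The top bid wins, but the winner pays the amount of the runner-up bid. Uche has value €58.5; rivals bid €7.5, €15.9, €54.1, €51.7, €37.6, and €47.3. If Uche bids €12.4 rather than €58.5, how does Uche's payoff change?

Change in payoff: -€4.4.

The highest competing bid is €54.1.
Bidding truthfully at €58.5: Uche has the top bid, wins, and pays the second-highest bid €54.1. Payoff = €58.5 − €54.1 = €4.4.
Bidding €12.4: the top bid is €54.1 (a rival), so Uche loses. Payoff = €0.0.
Change = €0.0 − €4.4 = -€4.4.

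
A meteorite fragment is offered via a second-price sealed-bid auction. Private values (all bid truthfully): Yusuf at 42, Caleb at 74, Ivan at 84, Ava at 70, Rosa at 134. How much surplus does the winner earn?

Surplus = 50.

Sorted high to low: Rosa 134 > Ivan 84 > Caleb 74 > Ava 70 > Yusuf 42.
Rosa wins with the top bid and pays the second-highest, 84.
Surplus = 134 − 84 = 50.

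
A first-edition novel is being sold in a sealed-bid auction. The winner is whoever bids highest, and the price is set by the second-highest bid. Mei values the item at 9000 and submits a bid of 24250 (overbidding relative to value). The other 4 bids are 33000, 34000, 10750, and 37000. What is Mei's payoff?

0

Highest competing bid: 37000.
Mei's bid 24250 is not the highest, so Mei loses, pays nothing, and earns zero payoff.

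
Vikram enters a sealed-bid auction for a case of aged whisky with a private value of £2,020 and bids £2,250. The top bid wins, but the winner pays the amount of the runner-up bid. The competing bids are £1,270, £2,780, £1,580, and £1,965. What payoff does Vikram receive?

Payoff = £0.

Highest competing bid: £2,780.
Vikram's bid £2,250 is not the highest, so Vikram loses, pays nothing, and earns zero payoff.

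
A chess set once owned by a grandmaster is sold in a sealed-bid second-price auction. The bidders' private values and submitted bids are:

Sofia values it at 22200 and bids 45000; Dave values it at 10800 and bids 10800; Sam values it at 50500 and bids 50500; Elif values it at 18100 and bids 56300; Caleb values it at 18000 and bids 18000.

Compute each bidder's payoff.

Ranking the bids: Elif 56300, then Sam 50500, then Sofia 45000, then Caleb 18000, then Dave 10800.
Elif has the top bid and wins; the price is the second-highest bid, 50500.
Elif's payoff = 18100 − 50500 = -32400. All other bidders lose, so their payoff is 0.

Payoffs: Sofia 0, Dave 0, Sam 0, Elif -32400, Caleb 0.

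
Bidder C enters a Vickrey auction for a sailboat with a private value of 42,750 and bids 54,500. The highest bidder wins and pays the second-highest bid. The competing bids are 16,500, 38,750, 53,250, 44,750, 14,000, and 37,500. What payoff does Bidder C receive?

Payoff = -10,500.

Highest competing bid: 53,250.
Bidder C's bid 54,500 is the highest overall, so Bidder C wins and pays the second-highest bid, 53,250.
Payoff = value − price = 42,750 − 53,250 = -10,500.
Overbidding won the item at a price above value — truthful bidding would have avoided this loss.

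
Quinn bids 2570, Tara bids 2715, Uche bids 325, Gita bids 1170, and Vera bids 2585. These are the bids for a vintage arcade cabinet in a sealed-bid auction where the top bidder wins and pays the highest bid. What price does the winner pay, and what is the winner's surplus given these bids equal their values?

The winner pays 2715 for a surplus of 0.

Ranking the bids: Tara 2715 > Vera 2585 > Quinn 2570 > Gita 1170 > Uche 325.
Tara is the highest bidder, so Tara wins.
Under the first-price rule, the price is the highest bid: 2715.
Surplus = 2715 − 2715 = 0.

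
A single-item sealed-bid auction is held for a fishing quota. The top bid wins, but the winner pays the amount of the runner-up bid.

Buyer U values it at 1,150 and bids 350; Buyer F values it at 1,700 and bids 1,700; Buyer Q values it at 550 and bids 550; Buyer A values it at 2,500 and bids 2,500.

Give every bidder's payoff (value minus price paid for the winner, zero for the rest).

Buyer U 0, Buyer F 0, Buyer Q 0, Buyer A 800.

Sorted high to low: Buyer A 2,500, then Buyer F 1,700, then Buyer Q 550, then Buyer U 350.
Buyer A has the top bid and wins; the price is the second-highest bid, 1,700.
Buyer A's payoff = 2,500 − 1,700 = 800. All other bidders lose, so their payoff is 0.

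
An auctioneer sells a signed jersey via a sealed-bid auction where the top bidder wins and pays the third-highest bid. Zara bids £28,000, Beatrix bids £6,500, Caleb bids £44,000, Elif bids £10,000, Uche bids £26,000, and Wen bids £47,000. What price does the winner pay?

The winner pays £28,000.

Ordered from highest: Wen £47,000; Caleb £44,000; Zara £28,000; Uche £26,000; Elif £10,000; Beatrix £6,500.
Wen is the highest bidder, so Wen wins.
Under the third-price rule, the price is the third-highest bid: £28,000.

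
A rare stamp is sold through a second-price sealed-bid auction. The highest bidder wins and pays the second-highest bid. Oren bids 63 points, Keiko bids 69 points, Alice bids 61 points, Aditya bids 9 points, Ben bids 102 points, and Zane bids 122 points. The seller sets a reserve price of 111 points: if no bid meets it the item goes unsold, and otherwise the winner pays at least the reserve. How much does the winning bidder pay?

Ordered from highest: Zane 122 points; Ben 102 points; Keiko 69 points; Oren 63 points; Alice 61 points; Aditya 9 points.
Zane has the highest bid, so Zane wins.
The second-highest bid is 102 points, but the reserve 111 points is higher, so the price is the reserve.

The winner pays 111 points.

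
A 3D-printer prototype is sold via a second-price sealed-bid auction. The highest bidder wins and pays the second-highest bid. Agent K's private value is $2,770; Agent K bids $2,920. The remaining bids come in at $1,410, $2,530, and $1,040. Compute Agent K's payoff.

Agent K's payoff: $240.

Highest competing bid: $2,530.
Agent K's bid $2,920 is the highest overall, so Agent K wins and pays the second-highest bid, $2,530.
Payoff = value − price = $2,770 − $2,530 = $240.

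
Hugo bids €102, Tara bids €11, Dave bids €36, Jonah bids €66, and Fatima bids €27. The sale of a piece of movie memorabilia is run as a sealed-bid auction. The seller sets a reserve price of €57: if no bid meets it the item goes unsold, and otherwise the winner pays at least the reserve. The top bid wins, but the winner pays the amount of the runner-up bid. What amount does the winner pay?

Bids in descending order: Hugo €102; Jonah €66; Dave €36; Fatima €27; Tara €11.
Hugo has the highest bid, so Hugo wins.
The second-highest bid is €66, which exceeds the reserve, so that sets the price.

Price paid: €66.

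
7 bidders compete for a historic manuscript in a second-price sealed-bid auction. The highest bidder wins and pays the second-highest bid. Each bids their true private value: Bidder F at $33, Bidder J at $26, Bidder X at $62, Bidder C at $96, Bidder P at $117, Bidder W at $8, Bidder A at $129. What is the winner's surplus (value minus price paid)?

Sorted high to low: Bidder A $129, then Bidder P $117, then Bidder C $96, then Bidder X $62, then Bidder F $33, then Bidder J $26, then Bidder W $8.
Bidder A wins with the top bid and pays the second-highest, $117.
Surplus = $129 − $117 = $12.

Winner's surplus: $12.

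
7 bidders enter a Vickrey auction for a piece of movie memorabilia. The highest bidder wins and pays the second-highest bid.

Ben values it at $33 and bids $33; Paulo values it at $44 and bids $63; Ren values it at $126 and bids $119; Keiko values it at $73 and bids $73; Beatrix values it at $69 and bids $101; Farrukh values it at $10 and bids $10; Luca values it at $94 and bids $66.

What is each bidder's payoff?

Payoffs: Ben $0, Paulo $0, Ren $25, Keiko $0, Beatrix $0, Farrukh $0, Luca $0.

Ranking the bids: Ren $119, then Beatrix $101, then Keiko $73, then Luca $66, then Paulo $63, then Ben $33, then Farrukh $10.
Ren has the top bid and wins; the price is the second-highest bid, $101.
Ren's payoff = $126 − $101 = $25. All other bidders lose, so their payoff is 0.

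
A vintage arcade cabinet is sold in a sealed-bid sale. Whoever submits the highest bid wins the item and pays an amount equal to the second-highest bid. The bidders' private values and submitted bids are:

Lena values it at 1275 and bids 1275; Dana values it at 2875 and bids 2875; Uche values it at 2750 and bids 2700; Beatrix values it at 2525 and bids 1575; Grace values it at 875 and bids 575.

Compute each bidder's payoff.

Bids in descending order: Dana 2875 > Uche 2700 > Beatrix 1575 > Lena 1275 > Grace 575.
Dana has the top bid and wins; the price is the second-highest bid, 2700.
Dana's payoff = 2875 − 2700 = 175. All other bidders lose, so their payoff is 0.

Payoffs: Lena 0, Dana 175, Uche 0, Beatrix 0, Grace 0.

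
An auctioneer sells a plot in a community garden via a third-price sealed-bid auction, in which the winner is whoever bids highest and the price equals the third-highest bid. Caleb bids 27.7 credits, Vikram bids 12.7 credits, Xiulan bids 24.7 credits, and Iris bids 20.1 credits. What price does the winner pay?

Bids in descending order: Caleb 27.7 credits; Xiulan 24.7 credits; Iris 20.1 credits; Vikram 12.7 credits.
Caleb is the highest bidder, so Caleb wins.
Under the third-price rule, the price is the third-highest bid: 20.1 credits.

Price paid: 20.1 credits.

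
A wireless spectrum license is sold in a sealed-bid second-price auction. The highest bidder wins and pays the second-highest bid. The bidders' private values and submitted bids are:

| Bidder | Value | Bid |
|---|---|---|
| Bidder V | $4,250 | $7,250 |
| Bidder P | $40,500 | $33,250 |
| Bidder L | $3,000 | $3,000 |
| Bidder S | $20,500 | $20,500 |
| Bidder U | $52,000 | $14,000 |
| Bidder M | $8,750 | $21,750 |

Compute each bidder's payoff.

Payoffs: Bidder V $0, Bidder P $18,750, Bidder L $0, Bidder S $0, Bidder U $0, Bidder M $0.

Bids in descending order: Bidder P $33,250 > Bidder M $21,750 > Bidder S $20,500 > Bidder U $14,000 > Bidder V $7,250 > Bidder L $3,000.
Bidder P has the top bid and wins; the price is the second-highest bid, $21,750.
Bidder P's payoff = $40,500 − $21,750 = $18,750. All other bidders lose, so their payoff is 0.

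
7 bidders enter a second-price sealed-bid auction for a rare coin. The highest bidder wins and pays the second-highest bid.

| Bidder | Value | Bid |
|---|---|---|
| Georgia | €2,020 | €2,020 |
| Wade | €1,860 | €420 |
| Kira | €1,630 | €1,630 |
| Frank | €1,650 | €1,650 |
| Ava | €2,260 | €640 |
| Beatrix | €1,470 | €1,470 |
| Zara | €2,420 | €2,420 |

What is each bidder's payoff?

Sorted high to low: Zara €2,420 > Georgia €2,020 > Frank €1,650 > Kira €1,630 > Beatrix €1,470 > Ava €640 > Wade €420.
Zara has the top bid and wins; the price is the second-highest bid, €2,020.
Zara's payoff = €2,420 − €2,020 = €400. All other bidders lose, so their payoff is 0.

Payoffs: Georgia €0, Wade €0, Kira €0, Frank €0, Ava €0, Beatrix €0, Zara €400.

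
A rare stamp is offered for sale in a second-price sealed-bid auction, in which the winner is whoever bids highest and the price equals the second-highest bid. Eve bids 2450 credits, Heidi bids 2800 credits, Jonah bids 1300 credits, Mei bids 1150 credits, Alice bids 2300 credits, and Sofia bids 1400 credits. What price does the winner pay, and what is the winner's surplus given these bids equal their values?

Sorted high to low: Heidi 2800 credits > Eve 2450 credits > Alice 2300 credits > Sofia 1400 credits > Jonah 1300 credits > Mei 1150 credits.
Heidi is the highest bidder, so Heidi wins.
Under the second-price rule, the price is the second-highest bid: 2450 credits.
Surplus = 2800 credits − 2450 credits = 350 credits.

The winner pays 2450 credits for a surplus of 350 credits.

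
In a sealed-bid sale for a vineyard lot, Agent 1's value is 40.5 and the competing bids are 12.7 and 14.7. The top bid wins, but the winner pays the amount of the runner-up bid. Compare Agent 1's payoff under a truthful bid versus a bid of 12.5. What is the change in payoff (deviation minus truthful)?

The highest competing bid is 14.7.
Bidding truthfully at 40.5: Agent 1 has the top bid, wins, and pays the second-highest bid 14.7. Payoff = 40.5 − 14.7 = 25.8.
Bidding 12.5: the top bid is 14.7 (a rival), so Agent 1 loses. Payoff = 0.0.
Change = 0.0 − 25.8 = -25.8.

Payoff change: -25.8.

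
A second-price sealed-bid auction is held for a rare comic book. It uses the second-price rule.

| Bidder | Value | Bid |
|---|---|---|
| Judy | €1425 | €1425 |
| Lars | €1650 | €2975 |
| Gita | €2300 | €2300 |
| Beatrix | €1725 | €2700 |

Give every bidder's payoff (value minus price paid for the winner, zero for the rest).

Sorted high to low: Lars €2975 > Beatrix €2700 > Gita €2300 > Judy €1425.
Lars has the top bid and wins; the price is the second-highest bid, €2700.
Lars's payoff = €1650 − €2700 = -€1050. All other bidders lose, so their payoff is 0.

Payoffs: Judy €0, Lars -€1050, Gita €0, Beatrix €0.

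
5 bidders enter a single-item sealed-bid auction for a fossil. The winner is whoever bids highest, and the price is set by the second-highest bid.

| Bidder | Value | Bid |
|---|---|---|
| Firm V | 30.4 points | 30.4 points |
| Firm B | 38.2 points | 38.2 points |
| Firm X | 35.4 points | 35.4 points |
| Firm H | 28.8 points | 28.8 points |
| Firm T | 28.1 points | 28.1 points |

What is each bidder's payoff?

Sorted high to low: Firm B 38.2 points > Firm X 35.4 points > Firm V 30.4 points > Firm H 28.8 points > Firm T 28.1 points.
Firm B has the top bid and wins; the price is the second-highest bid, 35.4 points.
Firm B's payoff = 38.2 points − 35.4 points = 2.8 points. All other bidders lose, so their payoff is 0.

Payoffs: Firm V 0.0 points, Firm B 2.8 points, Firm X 0.0 points, Firm H 0.0 points, Firm T 0.0 points.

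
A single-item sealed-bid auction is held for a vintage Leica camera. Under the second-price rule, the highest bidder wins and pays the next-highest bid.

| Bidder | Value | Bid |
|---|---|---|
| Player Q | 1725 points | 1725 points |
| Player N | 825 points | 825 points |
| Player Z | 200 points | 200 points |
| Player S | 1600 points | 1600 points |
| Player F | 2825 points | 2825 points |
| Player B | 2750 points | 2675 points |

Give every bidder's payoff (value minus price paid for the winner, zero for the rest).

Ordered from highest: Player F 2825 points, then Player B 2675 points, then Player Q 1725 points, then Player S 1600 points, then Player N 825 points, then Player Z 200 points.
Player F has the top bid and wins; the price is the second-highest bid, 2675 points.
Player F's payoff = 2825 points − 2675 points = 150 points. All other bidders lose, so their payoff is 0.

Player Q 0 points, Player N 0 points, Player Z 0 points, Player S 0 points, Player F 150 points, Player B 0 points.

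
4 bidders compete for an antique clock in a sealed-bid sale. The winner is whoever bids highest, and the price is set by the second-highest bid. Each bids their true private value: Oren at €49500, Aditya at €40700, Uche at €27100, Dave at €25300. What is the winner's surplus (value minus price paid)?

Bids in descending order: Oren €49500; Aditya €40700; Uche €27100; Dave €25300.
Oren wins with the top bid and pays the second-highest, €40700.
Surplus = €49500 − €40700 = €8800.

Surplus = €8800.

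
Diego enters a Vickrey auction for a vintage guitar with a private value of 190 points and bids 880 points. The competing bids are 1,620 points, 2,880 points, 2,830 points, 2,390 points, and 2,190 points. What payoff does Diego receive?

Highest competing bid: 2,880 points.
Diego's bid 880 points is not the highest, so Diego loses, pays nothing, and earns zero payoff.

Diego's payoff: 0 points.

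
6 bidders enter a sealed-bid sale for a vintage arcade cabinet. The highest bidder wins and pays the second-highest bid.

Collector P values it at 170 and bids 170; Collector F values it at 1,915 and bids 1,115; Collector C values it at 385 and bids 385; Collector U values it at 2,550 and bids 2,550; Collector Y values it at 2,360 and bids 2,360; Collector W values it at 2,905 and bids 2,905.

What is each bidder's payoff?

Payoffs: Collector P 0, Collector F 0, Collector C 0, Collector U 0, Collector Y 0, Collector W 355.

Sorted high to low: Collector W 2,905, then Collector U 2,550, then Collector Y 2,360, then Collector F 1,115, then Collector C 385, then Collector P 170.
Collector W has the top bid and wins; the price is the second-highest bid, 2,550.
Collector W's payoff = 2,905 − 2,550 = 355. All other bidders lose, so their payoff is 0.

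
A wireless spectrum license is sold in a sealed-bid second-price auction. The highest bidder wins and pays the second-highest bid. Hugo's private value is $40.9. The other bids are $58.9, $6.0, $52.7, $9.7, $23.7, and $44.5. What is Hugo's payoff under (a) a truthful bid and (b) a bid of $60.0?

Truthful: $0.0; alternative: -$18.0.

The highest competing bid is $58.9.
Bidding truthfully at $40.9: the top bid is $58.9 (a rival), so Hugo loses. Payoff = $0.0.
Bidding $60.0: Hugo has the top bid, wins, and pays the second-highest bid $58.9. Payoff = $40.9 − $58.9 = -$18.0.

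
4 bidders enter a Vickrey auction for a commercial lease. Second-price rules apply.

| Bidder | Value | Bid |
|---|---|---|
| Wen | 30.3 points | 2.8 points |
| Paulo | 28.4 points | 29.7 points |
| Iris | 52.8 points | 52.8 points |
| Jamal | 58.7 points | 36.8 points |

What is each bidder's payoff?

Payoffs: Wen 0.0 points, Paulo 0.0 points, Iris 16.0 points, Jamal 0.0 points.

Ordered from highest: Iris 52.8 points > Jamal 36.8 points > Paulo 29.7 points > Wen 2.8 points.
Iris has the top bid and wins; the price is the second-highest bid, 36.8 points.
Iris's payoff = 52.8 points − 36.8 points = 16.0 points. All other bidders lose, so their payoff is 0.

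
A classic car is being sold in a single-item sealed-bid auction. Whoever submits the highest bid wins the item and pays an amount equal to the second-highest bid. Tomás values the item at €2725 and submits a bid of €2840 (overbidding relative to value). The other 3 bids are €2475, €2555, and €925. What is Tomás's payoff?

Payoff = €170.

Highest competing bid: €2555.
Tomás's bid €2840 is the highest overall, so Tomás wins and pays the second-highest bid, €2555.
Payoff = value − price = €2725 − €2555 = €170.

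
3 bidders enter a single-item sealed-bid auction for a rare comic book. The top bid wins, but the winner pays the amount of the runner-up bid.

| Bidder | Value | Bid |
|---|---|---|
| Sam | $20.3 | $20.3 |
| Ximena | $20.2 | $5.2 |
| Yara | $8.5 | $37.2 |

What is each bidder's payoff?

Sorted high to low: Yara $37.2 > Sam $20.3 > Ximena $5.2.
Yara has the top bid and wins; the price is the second-highest bid, $20.3.
Yara's payoff = $8.5 − $20.3 = -$11.8. All other bidders lose, so their payoff is 0.

Sam $0.0, Ximena $0.0, Yara -$11.8.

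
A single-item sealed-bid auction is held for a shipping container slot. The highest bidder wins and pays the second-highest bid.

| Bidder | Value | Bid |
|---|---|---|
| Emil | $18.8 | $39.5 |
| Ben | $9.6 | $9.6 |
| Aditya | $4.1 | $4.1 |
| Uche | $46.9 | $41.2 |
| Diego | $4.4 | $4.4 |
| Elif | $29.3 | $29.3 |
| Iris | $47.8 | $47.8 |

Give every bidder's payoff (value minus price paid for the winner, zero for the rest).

Emil $0.0, Ben $0.0, Aditya $0.0, Uche $0.0, Diego $0.0, Elif $0.0, Iris $6.6.

Bids in descending order: Iris $47.8; Uche $41.2; Emil $39.5; Elif $29.3; Ben $9.6; Diego $4.4; Aditya $4.1.
Iris has the top bid and wins; the price is the second-highest bid, $41.2.
Iris's payoff = $47.8 − $41.2 = $6.6. All other bidders lose, so their payoff is 0.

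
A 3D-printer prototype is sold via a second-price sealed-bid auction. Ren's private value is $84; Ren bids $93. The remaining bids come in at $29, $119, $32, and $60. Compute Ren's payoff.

Highest competing bid: $119.
Ren's bid $93 is not the highest, so Ren loses, pays nothing, and earns zero payoff.

Ren's payoff: $0.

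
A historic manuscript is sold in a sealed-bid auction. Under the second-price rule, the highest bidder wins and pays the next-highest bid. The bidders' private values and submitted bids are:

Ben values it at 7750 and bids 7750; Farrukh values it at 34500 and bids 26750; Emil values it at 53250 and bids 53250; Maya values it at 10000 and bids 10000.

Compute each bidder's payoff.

Sorted high to low: Emil 53250; Farrukh 26750; Maya 10000; Ben 7750.
Emil has the top bid and wins; the price is the second-highest bid, 26750.
Emil's payoff = 53250 − 26750 = 26500. All other bidders lose, so their payoff is 0.

Ben 0, Farrukh 0, Emil 26500, Maya 0.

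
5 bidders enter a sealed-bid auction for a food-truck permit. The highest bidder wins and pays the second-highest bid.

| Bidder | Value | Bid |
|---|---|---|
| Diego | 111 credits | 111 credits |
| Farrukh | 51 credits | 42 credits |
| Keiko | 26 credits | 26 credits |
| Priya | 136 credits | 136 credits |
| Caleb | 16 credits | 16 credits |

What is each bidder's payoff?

Diego 0 credits, Farrukh 0 credits, Keiko 0 credits, Priya 25 credits, Caleb 0 credits.

Ranking the bids: Priya 136 credits > Diego 111 credits > Farrukh 42 credits > Keiko 26 credits > Caleb 16 credits.
Priya has the top bid and wins; the price is the second-highest bid, 111 credits.
Priya's payoff = 136 credits − 111 credits = 25 credits. All other bidders lose, so their payoff is 0.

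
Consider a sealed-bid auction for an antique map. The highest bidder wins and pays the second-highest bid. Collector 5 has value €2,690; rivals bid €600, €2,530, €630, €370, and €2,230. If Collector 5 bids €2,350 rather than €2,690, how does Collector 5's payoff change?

-€160

The highest competing bid is €2,530.
Bidding truthfully at €2,690: Collector 5 has the top bid, wins, and pays the second-highest bid €2,530. Payoff = €2,690 − €2,530 = €160.
Bidding €2,350: the top bid is €2,530 (a rival), so Collector 5 loses. Payoff = €0.
Change = €0 − €160 = -€160.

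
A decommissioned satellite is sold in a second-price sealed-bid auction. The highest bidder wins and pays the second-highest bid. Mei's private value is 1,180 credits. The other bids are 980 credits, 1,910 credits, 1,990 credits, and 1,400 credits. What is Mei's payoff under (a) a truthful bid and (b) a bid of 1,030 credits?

The highest competing bid is 1,990 credits.
Bidding truthfully at 1,180 credits: the top bid is 1,990 credits (a rival), so Mei loses. Payoff = 0 credits.
Bidding 1,030 credits: the top bid is 1,990 credits (a rival), so Mei loses. Payoff = 0 credits.

(a) 0 credits  (b) 0 credits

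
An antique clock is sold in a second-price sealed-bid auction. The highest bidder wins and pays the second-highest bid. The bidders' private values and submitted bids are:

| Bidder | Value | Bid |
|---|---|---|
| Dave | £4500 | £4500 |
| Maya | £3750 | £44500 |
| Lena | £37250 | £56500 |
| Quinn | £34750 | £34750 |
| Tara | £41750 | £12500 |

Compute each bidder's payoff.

Sorted high to low: Lena £56500; Maya £44500; Quinn £34750; Tara £12500; Dave £4500.
Lena has the top bid and wins; the price is the second-highest bid, £44500.
Lena's payoff = £37250 − £44500 = -£7250. All other bidders lose, so their payoff is 0.

Payoffs: Dave £0, Maya £0, Lena -£7250, Quinn £0, Tara £0.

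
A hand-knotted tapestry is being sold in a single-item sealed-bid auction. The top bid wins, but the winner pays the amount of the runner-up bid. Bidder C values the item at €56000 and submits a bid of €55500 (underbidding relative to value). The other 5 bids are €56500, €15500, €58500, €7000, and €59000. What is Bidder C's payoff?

Bidder C's payoff: €0.

Highest competing bid: €59000.
Bidder C's bid €55500 is not the highest, so Bidder C loses, pays nothing, and earns zero payoff.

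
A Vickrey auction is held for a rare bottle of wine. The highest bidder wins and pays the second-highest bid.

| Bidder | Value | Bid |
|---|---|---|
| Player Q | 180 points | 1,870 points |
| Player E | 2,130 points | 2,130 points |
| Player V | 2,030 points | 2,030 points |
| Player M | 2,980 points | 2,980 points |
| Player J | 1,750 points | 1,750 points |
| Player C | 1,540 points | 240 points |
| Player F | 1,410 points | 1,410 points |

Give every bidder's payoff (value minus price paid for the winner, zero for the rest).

Player Q 0 points, Player E 0 points, Player V 0 points, Player M 850 points, Player J 0 points, Player C 0 points, Player F 0 points.

Ranking the bids: Player M 2,980 points, then Player E 2,130 points, then Player V 2,030 points, then Player Q 1,870 points, then Player J 1,750 points, then Player F 1,410 points, then Player C 240 points.
Player M has the top bid and wins; the price is the second-highest bid, 2,130 points.
Player M's payoff = 2,980 points − 2,130 points = 850 points. All other bidders lose, so their payoff is 0.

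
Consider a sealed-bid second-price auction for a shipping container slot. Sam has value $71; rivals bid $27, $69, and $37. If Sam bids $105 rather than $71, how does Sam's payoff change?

$0

The highest competing bid is $69.
Bidding truthfully at $71: Sam has the top bid, wins, and pays the second-highest bid $69. Payoff = $71 − $69 = $2.
Bidding $105: Sam has the top bid, wins, and pays the second-highest bid $69. Payoff = $71 − $69 = $2.
Change = $2 − $2 = $0.
The bid only affects whether you win, not the price — here both bids land on the same side of the top rival bid, so the deviation is payoff-neutral.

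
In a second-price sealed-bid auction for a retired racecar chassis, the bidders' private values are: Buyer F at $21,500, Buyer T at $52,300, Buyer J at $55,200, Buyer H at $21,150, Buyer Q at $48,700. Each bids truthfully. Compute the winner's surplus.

$2,900

Bids in descending order: Buyer J $55,200, then Buyer T $52,300, then Buyer Q $48,700, then Buyer F $21,500, then Buyer H $21,150.
Buyer J wins with the top bid and pays the second-highest, $52,300.
Surplus = $55,200 − $52,300 = $2,900.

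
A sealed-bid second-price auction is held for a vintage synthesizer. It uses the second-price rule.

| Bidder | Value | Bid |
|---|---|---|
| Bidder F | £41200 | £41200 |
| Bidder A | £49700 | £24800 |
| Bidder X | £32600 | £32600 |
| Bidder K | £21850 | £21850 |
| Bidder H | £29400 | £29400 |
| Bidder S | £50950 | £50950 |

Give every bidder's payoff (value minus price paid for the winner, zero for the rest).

Ordered from highest: Bidder S £50950; Bidder F £41200; Bidder X £32600; Bidder H £29400; Bidder A £24800; Bidder K £21850.
Bidder S has the top bid and wins; the price is the second-highest bid, £41200.
Bidder S's payoff = £50950 − £41200 = £9750. All other bidders lose, so their payoff is 0.

Payoffs: Bidder F £0, Bidder A £0, Bidder X £0, Bidder K £0, Bidder H £0, Bidder S £9750.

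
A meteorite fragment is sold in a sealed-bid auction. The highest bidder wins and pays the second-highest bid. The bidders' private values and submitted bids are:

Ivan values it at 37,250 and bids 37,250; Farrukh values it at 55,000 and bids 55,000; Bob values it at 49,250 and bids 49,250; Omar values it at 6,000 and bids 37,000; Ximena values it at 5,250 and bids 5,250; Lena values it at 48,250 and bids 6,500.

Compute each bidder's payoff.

Ivan 0, Farrukh 5,750, Bob 0, Omar 0, Ximena 0, Lena 0.

Ranking the bids: Farrukh 55,000, then Bob 49,250, then Ivan 37,250, then Omar 37,000, then Lena 6,500, then Ximena 5,250.
Farrukh has the top bid and wins; the price is the second-highest bid, 49,250.
Farrukh's payoff = 55,000 − 49,250 = 5,750. All other bidders lose, so their payoff is 0.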